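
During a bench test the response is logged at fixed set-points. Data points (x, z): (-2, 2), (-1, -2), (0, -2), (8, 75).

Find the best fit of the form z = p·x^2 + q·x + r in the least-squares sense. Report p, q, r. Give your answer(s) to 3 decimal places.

From the data, Σx^2·x^2 = 4113, Σx^2·x = 503, Σx^2 = 69, Σx·x = 69, Σx = 5, Σ1 = 4.
For Mᵀz: Σx^2·z = 4806, Σx·z = 598, Σz = 73.
So MᵀM·[p, q, r]ᵀ = Mᵀz: [[4113, 503, 69]; [503, 69, 5]; [69, 5, 4]]·[p, q, r]ᵀ = [4806, 598, 73]ᵀ.
Row-reducing yields p = 22741/19444, q = 5991/19444, r = -22459/9722.

p = 1.170, q = 0.308, r = -2.310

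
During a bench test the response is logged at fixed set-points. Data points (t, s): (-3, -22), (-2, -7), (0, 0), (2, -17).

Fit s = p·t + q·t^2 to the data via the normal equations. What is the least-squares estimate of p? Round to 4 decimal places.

p = -2.2987

Compute the Gram sums: Σt·t = 17, Σt·t^2 = -27, Σt^2·t^2 = 113.
Moment sums: Σt·s = 46, Σt^2·s = -294.
Normal equations: [[17, -27]; [-27, 113]]·[p, q]ᵀ = [46, -294]ᵀ.
Determinant 17·113 − (-27)² = 1192.
p = (46·113 − (-27)·(-294))/1192 = -685/298; q = (17·(-294) − (-27)·46)/1192 = -939/298.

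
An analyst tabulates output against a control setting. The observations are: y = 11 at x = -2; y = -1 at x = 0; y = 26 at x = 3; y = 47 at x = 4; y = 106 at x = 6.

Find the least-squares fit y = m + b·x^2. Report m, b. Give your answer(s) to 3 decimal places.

m = -0.828, b = 2.971

Forming MᵀM = [[5, 65]; [65, 1649]] and Mᵀy = [189, 4846]ᵀ gives MᵀM·[m, b]ᵀ = Mᵀy.
Δ = 5·1649 − 65² = 4020.
m = (189·1649 − 65·4846)/4020 = -3329/4020; b = (5·4846 − 65·189)/4020 = 2389/804.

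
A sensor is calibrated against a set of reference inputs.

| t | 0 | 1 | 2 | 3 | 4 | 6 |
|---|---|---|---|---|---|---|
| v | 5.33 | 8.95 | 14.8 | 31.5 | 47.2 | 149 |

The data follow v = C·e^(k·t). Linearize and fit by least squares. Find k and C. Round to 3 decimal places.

Let Y = ln v. Fitting Y = k·t + ln C by least squares:
AᵀA = [[66.0000, 16.0000]; [16.0000, 6]], rhs = [63.3721, 18.8680]ᵀ  (here Σt = 16.0000, Σ(t)² = 66.0000, Σln v = 18.8680, Σt·ln v = 63.3721).
Δ = 66.0000·6 − (16.0000)² = 140.0000; k = (63.3721·6 − 16.0000·18.8680)/140.0000 = 0.55961, ln C = (66.0000·18.8680 − 16.0000·63.3721)/140.0000 = 1.65237, so C = exp(1.65237) = 5.21932.

k = 0.560, C = 5.219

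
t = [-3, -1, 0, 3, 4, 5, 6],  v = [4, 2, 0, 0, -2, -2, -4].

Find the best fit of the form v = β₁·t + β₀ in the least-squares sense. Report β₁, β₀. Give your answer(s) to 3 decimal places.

XᵀX·[β₁, β₀]ᵀ = Xᵀv reads: 96·β₁ + 14·β₀ = -56;  14·β₁ + 7·β₀ = -2.
(Σt·t = 96, Σt = 14, Σ1 = 7, Σt·v = -56, Σv = -2.)
det = 96·7 − 14² = 476.
β₁ = ((-56)·7 − 14·(-2))/476 = -13/17; β₀ = (96·(-2) − 14·(-56))/476 = 148/119.

β₁ = -0.765, β₀ = 1.244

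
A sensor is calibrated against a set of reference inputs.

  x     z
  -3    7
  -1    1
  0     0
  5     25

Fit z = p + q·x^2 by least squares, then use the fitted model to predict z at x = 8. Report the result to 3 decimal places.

ẑ = 63.431

Forming AᵀA = [[4, 35]; [35, 707]] and Aᵀz = [33, 689]ᵀ gives AᵀA·[p, q]ᵀ = Aᵀz.
Δ = 4·707 − 35² = 1603.
p = (33·707 − 35·689)/1603 = -112/229; q = (4·689 − 35·33)/1603 = 1601/1603.
At x = 8: ẑ = (-112/229)·(1) + (1601/1603)·(64) = 101680/1603.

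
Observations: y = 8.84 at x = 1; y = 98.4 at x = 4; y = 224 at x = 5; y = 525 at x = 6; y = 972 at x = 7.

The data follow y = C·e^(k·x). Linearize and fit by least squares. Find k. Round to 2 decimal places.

Linearized form: ln y = k·x + ln C. From the 5 transformed points,
AᵀA = [[127.0000, 23.0000]; [23.0000, 5]], rhs = [133.3296, 25.3227]ᵀ  (here Σx = 23.0000, Σ(x)² = 127.0000, Σln y = 25.3227, Σx·ln y = 133.3296).
Slope k = (n·Σx·ln y − Σx·Σln y)/(n·Σ(x)² − (Σx)²) = (5·133.3296 − 23.0000·25.3227)/106.0000 = 0.79458; ln C = (Σln y − k·Σx)/n = 1.40950.

k = 0.79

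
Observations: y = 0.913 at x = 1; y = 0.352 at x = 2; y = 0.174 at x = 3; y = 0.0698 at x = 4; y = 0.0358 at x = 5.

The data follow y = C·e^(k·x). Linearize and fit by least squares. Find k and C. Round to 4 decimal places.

k = -0.8096, C = 1.9223

Let Y = ln y. Fitting Y = k·x + ln C by least squares:
Sums: Σx = 15.0000, Σ(x)² = 55.0000, Σln y = -8.8758, Σx·ln y = -34.7229.
Normal system: [[55.0000, 15.0000]; [15.0000, 5]]·[k, ln C]ᵀ = [-34.7229, -8.8758]ᵀ.
Solving (det = 50.0000): k = -0.80956, ln C = 0.65352, so C = exp(0.65352) = 1.92229.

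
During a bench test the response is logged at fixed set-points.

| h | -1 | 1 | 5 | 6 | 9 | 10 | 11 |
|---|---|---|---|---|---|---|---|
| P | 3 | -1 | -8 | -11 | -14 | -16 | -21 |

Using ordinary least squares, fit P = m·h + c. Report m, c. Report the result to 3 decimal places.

m = -1.832, c = 1.015

Sums needed: Σh·h = 365, Σh = 41, Σ1 = 7.
And Σh·P = -627, ΣP = -68.
So AᵀA·[m, c]ᵀ = AᵀP: [[365, 41]; [41, 7]]·[m, c]ᵀ = [-627, -68]ᵀ.
Determinant 365·7 − 41² = 874.
m = ((-627)·7 − 41·(-68))/874 = -1601/874; c = (365·(-68) − 41·(-627))/874 = 887/874.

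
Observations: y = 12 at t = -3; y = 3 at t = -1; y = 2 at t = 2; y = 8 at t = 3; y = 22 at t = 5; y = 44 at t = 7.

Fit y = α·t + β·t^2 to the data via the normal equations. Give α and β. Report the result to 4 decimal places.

α = -0.8403, β = 1.0284

The normal equations are: 97·α + 475·β = 407;  475·α + 3205·β = 2897.
Eliminating β: 3205·(row 1) − 475·(row 2) gives 85260·α = 3205·407 − 475·2897 = -71640, so α = -1194/1421.
Then β = (2897 − 475·(-1194/1421))/3205 = 7307/7105.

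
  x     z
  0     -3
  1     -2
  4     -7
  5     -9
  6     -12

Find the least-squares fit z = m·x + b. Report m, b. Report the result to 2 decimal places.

From the data, Σx·x = 78, Σx = 16, Σ1 = 5.
Right-hand side: Σx·z = -147, Σz = -33.
Δ = 78·5 − 16² = 134.
m = ((-147)·5 − 16·(-33))/134 = -207/134; b = (78·(-33) − 16·(-147))/134 = -111/67.

m = -1.54, b = -1.66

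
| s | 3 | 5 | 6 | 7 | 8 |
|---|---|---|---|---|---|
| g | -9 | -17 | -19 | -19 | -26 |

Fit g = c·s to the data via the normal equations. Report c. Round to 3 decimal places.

Sums needed: Σs·s = 183.
Right-hand side: Σs·g = -567.
MᵀM·[c]ᵀ = Mᵀg becomes [[183]]·[c]ᵀ = [-567]ᵀ.
c = (-567)/183 = -3.09836.

c = -3.098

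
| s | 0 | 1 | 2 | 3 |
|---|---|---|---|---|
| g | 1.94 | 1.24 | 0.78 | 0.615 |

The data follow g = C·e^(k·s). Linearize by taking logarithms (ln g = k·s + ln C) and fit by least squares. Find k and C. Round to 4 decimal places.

Taking logs, ln g = k·s + ln C, so regress ln g on s.
Over the data: Σs = 6.0000, Σ(s)² = 14.0000, Σln g = 0.1432, Σs·ln g = -1.7402.
Normal system: [[14.0000, 6.0000]; [6.0000, 4]]·[k, ln C]ᵀ = [-1.7402, 0.1432]ᵀ.
Δ = 14.0000·4 − (6.0000)² = 20.0000; k = (-1.7402·4 − 6.0000·0.1432)/20.0000 = -0.39100, ln C = (14.0000·0.1432 − 6.0000·-1.7402)/20.0000 = 0.62231, so C = exp(0.62231) = 1.86322.

k = -0.3910, C = 1.8632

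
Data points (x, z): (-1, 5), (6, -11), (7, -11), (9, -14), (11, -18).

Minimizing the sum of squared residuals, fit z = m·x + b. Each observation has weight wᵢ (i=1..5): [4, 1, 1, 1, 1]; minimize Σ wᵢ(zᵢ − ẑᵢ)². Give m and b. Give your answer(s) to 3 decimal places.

m = -1.957, b = 2.844

AᵀWA·[m, b]ᵀ = AᵀWz reads: 291·m + 29·b = -487;  29·m + 8·b = -34.
Determinant 291·8 − 29² = 1487.
m = ((-487)·8 − 29·(-34))/1487 = -2910/1487; b = (291·(-34) − 29·(-487))/1487 = 4229/1487.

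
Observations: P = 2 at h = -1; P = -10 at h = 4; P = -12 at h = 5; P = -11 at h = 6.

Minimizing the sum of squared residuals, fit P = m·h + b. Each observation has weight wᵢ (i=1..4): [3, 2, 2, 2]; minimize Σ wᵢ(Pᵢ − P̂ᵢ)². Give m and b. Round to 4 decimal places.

m = -2.0789, b = -0.4298

XᵀWX·[m, b]ᵀ = XᵀWP reads: 157·m + 27·b = -338;  27·m + 9·b = -60.
Eliminating b: 9·(row 1) − 27·(row 2) gives 684·m = 9·(-338) − 27·(-60) = -1422, so m = -79/38.
Then b = ((-60) − 27·(-79/38))/9 = -49/114.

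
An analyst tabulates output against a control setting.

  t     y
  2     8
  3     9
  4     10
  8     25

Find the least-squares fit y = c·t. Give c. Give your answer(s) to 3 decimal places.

From the data, Σt·t = 93.
Moment sums: Σt·y = 283.
Normal equations: [[93]]·[c]ᵀ = [283]ᵀ.
c = 283/93 = 3.04301.

c = 3.043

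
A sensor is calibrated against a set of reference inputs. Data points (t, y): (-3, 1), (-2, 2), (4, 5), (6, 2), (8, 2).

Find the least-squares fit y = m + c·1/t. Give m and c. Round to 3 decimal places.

m = 2.556, c = 2.667

Setting ∂/∂m … = 0 gives: 5·m + (-7/24)·c = 12;  (-7/24)·m + (269/576)·c = 1/2.
(Σ1 = 5, Σ1/t = -7/24, Σ1/t·1/t = 269/576, Σy = 12, Σ1/t·y = 1/2.)
Determinant 5·(269/576) − (-7/24)² = 9/4.
m = (12·(269/576) − (-7/24)·(1/2))/(9/4) = 23/9; c = (5·(1/2) − (-7/24)·12)/(9/4) = 8/3.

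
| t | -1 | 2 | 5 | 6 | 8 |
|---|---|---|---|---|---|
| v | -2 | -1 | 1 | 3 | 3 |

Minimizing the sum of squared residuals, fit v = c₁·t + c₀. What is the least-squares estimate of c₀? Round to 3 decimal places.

The normal system MᵀM·[c₁, c₀]ᵀ = Mᵀv is [[130, 20]; [20, 5]]·[c₁, c₀]ᵀ = [47, 4]ᵀ.
Δ = 130·5 − 20² = 250.
c₁ = (47·5 − 20·4)/250 = 31/50; c₀ = (130·4 − 20·47)/250 = -42/25.

c₀ = -1.680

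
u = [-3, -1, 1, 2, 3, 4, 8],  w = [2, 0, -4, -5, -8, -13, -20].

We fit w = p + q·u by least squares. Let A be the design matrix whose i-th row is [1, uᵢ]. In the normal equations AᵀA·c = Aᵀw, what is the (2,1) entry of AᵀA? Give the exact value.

14

Row 2 ↔ basis u, column 1 ↔ basis 1, so (AᵀA)_{2,1} = Σᵢ u = (-3)·(1) + (-1)·(1) + (1)·(1) + (2)·(1) + (3)·(1) + (4)·(1) + (8)·(1) = 14.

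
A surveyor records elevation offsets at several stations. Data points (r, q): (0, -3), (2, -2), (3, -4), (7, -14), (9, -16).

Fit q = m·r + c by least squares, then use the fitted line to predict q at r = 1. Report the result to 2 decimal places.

q̂ = -2.30

Normal-equation sums: Σr·r = 143, Σr = 21, Σ1 = 5.
And Σr·q = -258, Σq = -39.
Normal equations: [[143, 21]; [21, 5]]·[m, c]ᵀ = [-258, -39]ᵀ.
Determinant 143·5 − 21² = 274.
m = ((-258)·5 − 21·(-39))/274 = -471/274; c = (143·(-39) − 21·(-258))/274 = -159/274.
At r = 1: q̂ = (-471/274)·(1) + (-159/274)·(1) = -315/137.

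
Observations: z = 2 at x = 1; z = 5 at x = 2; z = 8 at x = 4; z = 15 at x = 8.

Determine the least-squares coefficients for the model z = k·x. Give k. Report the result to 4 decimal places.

Entries of MᵀM: Σx·x = 85.
And Σx·z = 164.
k = 164/85 = 1.92941.

k = 1.9294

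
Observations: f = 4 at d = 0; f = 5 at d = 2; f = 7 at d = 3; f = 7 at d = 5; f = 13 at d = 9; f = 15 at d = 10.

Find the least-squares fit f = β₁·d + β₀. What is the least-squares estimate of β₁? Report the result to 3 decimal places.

Setting ∂/∂β₁ … = 0 gives: 219·β₁ + 29·β₀ = 333;  29·β₁ + 6·β₀ = 51.
Δ = 219·6 − 29² = 473.
β₁ = (333·6 − 29·51)/473 = 519/473; β₀ = (219·51 − 29·333)/473 = 1512/473.

β₁ = 1.097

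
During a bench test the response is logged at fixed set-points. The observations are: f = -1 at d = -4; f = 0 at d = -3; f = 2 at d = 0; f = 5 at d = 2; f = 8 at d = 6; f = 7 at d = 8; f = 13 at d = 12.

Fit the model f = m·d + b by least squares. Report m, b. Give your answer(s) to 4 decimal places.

Normal-equation sums: Σd·d = 273, Σd = 21, Σ1 = 7.
Moment sums: Σd·f = 274, Σf = 34.
AᵀA·[m, b]ᵀ = Aᵀf becomes [[273, 21]; [21, 7]]·[m, b]ᵀ = [274, 34]ᵀ.
Δ = 273·7 − 21² = 1470.
m = (274·7 − 21·34)/1470 = 86/105; b = (273·34 − 21·274)/1470 = 12/5.

m = 0.8190, b = 2.4000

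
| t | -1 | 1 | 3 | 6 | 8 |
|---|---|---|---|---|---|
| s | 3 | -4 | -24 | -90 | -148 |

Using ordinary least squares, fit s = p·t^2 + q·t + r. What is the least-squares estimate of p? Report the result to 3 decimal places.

Normal-equation sums: Σt^2·t^2 = 5475, Σt^2·t = 755, Σt^2 = 111, Σt·t = 111, Σt = 17, Σ1 = 5.
For Aᵀs: Σt^2·s = -12929, Σt·s = -1803, Σs = -263.
Normal equations: [[5475, 755, 111]; [755, 111, 17]; [111, 17, 5]]·[p, q, r]ᵀ = [-12929, -1803, -263]ᵀ.
Solving the 3×3 system (Gaussian elimination) gives p = -42558/21991, q = -73600/21991, r = 38301/21991.

p = -1.935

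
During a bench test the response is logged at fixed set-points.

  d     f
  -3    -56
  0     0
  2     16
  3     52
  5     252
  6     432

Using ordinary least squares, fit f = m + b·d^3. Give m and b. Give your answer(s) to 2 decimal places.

m = -0.82, b = 2.01

XᵀX·[m, b]ᵀ = Xᵀf reads: 6·m + 349·b = 696;  349·m + 63803·b = 127856.
Determinant 6·63803 − 349² = 261017.
m = (696·63803 − 349·127856)/261017 = -214856/261017; b = (6·127856 − 349·696)/261017 = 524232/261017.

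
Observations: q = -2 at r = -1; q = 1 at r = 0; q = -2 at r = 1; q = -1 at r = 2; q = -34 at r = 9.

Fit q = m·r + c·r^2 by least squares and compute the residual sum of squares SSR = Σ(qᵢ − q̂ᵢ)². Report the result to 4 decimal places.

SSR = 6.0089

Sums needed: Σr·r = 87, Σr·r^2 = 737, Σr^2·r^2 = 6579.
Right-hand side: Σr·q = -308, Σr^2·q = -2762.
Normal equations: [[87, 737]; [737, 6579]]·[m, c]ᵀ = [-308, -2762]ᵀ.
Determinant 87·6579 − 737² = 29204.
m = ((-308)·6579 − 737·(-2762))/29204 = 4631/14602; c = (87·(-2762) − 737·(-308))/29204 = -6649/14602.
Residuals: -8962/7301, 1, -13593/7301, 1366/7301, 211/7301; SSR = 43871/7301.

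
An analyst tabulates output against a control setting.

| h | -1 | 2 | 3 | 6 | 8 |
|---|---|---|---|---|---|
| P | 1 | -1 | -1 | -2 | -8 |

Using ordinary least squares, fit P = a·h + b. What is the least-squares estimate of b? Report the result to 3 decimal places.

Entries of MᵀM: Σh·h = 114, Σh = 18, Σ1 = 5.
For MᵀP: Σh·P = -82, ΣP = -11.
Normal equations: [[114, 18]; [18, 5]]·[a, b]ᵀ = [-82, -11]ᵀ.
Eliminating b: 5·(row 1) − 18·(row 2) gives 246·a = 5·(-82) − 18·(-11) = -212, so a = -106/123.
Then b = ((-11) − 18·(-106/123))/5 = 37/41.

b = 0.902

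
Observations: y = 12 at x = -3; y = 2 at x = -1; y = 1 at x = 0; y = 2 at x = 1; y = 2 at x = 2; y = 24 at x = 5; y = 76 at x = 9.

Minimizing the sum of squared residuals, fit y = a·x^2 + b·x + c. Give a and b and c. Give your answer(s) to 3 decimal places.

a = 0.999, b = -0.608, c = 0.855

Entries of AᵀA: Σx^2·x^2 = 7285, Σx^2·x = 835, Σx^2 = 121, Σx·x = 121, Σx = 13, Σ1 = 7.
Moment sums: Σx^2·y = 6876, Σx·y = 772, Σy = 119.
So AᵀA·[a, b, c]ᵀ = Aᵀy: [[7285, 835, 121]; [835, 121, 13]; [121, 13, 7]]·[a, b, c]ᵀ = [6876, 772, 119]ᵀ.
Inverting the 3×3 Gram matrix, [a, b, c]ᵀ = [16915/16926, -10291/16926, 2411/2821]ᵀ.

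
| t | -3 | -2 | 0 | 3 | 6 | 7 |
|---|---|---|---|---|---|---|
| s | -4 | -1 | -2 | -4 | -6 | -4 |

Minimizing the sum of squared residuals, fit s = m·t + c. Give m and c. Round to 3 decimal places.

From the data, Σt·t = 107, Σt = 11, Σ1 = 6.
And Σt·s = -62, Σs = -21.
MᵀM·[m, c]ᵀ = Mᵀs becomes [[107, 11]; [11, 6]]·[m, c]ᵀ = [-62, -21]ᵀ.
det = 107·6 − 11² = 521.
m = ((-62)·6 − 11·(-21))/521 = -141/521; c = (107·(-21) − 11·(-62))/521 = -1565/521.

m = -0.271, c = -3.004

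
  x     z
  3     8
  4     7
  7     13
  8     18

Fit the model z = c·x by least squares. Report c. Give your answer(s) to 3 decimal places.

c = 2.080

From the data, Σx·x = 138.
For Aᵀz: Σx·z = 287.
So AᵀA·[c]ᵀ = Aᵀz: [[138]]·[c]ᵀ = [287]ᵀ.
Hence c = 287 / 138 ≈ 2.07971.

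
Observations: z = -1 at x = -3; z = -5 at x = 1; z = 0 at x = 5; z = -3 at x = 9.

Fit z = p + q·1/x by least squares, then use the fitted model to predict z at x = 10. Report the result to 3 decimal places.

ẑ = -1.813

Compute the Gram sums: Σ1 = 4, Σ1/x = 44/45, Σ1/x·1/x = 2356/2025.
And Σz = -9, Σ1/x·z = -5.
det = 4·(2356/2025) − (44/45)² = 832/225.
p = ((-9)·(2356/2025) − (44/45)·(-5))/(832/225) = -157/104; q = (4·(-5) − (44/45)·(-9))/(832/225) = -315/104.
At x = 10: ẑ = (-157/104)·(1) + (-315/104)·(1/10) = -29/16.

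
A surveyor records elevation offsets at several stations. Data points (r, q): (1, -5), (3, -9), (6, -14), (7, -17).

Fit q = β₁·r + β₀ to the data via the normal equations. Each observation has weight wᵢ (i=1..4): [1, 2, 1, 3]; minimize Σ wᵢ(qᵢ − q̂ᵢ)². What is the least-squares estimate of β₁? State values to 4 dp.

β₁ = -1.9690

Entries of AᵀWA: Σwᵢ·r·r = 202, Σwᵢ·r = 34, Σwᵢ·1 = 7.
For AᵀWq: Σwᵢ·r·q = -500, Σwᵢ·q = -88.
Eliminating β₀: 7·(row 1) − 34·(row 2) gives 258·β₁ = 7·(-500) − 34·(-88) = -508, so β₁ = -254/129.
Then β₀ = ((-88) − 34·(-254/129))/7 = -388/129.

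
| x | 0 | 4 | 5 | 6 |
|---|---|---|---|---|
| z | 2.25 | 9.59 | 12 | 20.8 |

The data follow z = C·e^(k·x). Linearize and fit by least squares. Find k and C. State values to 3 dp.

Linearized form: ln z = k·x + ln C. From the 4 transformed points,
AᵀA = [[77.0000, 15.0000]; [15.0000, 4]], rhs = [39.6771, 8.5915]ᵀ  (here Σx = 15.0000, Σ(x)² = 77.0000, Σln z = 8.5915, Σx·ln z = 39.6771).
Δ = 77.0000·4 − (15.0000)² = 83.0000; k = (39.6771·4 − 15.0000·8.5915)/83.0000 = 0.35947, ln C = (77.0000·8.5915 − 15.0000·39.6771)/83.0000 = 0.79987, so C = exp(0.79987) = 2.22525.

k = 0.359, C = 2.225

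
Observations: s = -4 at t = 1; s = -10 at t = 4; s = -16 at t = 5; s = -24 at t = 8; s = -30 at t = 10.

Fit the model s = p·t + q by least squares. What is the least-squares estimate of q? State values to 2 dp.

q = -0.23

Setting ∂/∂p … = 0 gives: 206·p + 28·q = -616;  28·p + 5·q = -84.
(Σt·t = 206, Σt = 28, Σ1 = 5, Σt·s = -616, Σs = -84.)
Δ = 206·5 − 28² = 246.
p = ((-616)·5 − 28·(-84))/246 = -364/123; q = (206·(-84) − 28·(-616))/246 = -28/123.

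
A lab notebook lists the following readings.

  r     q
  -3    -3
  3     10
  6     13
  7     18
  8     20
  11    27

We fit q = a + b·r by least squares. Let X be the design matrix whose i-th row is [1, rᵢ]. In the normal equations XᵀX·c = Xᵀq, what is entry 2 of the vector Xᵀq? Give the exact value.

Entry 2 ↔ basis r, so (Xᵀq)_{2} = Σᵢ (r)·qᵢ = (-3)·(-3) + (3)·(10) + (6)·(13) + (7)·(18) + (8)·(20) + (11)·(27) = 700.

700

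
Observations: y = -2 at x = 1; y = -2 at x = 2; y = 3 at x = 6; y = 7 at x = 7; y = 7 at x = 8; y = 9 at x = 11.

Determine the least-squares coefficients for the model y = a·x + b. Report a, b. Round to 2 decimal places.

From the data, Σx·x = 275, Σx = 35, Σ1 = 6.
Right-hand side: Σx·y = 216, Σy = 22.
Normal equations: [[275, 35]; [35, 6]]·[a, b]ᵀ = [216, 22]ᵀ.
Eliminating b: 6·(row 1) − 35·(row 2) gives 425·a = 6·216 − 35·22 = 526, so a = 526/425.
Then b = (22 − 35·(526/425))/6 = -302/85.

a = 1.24, b = -3.55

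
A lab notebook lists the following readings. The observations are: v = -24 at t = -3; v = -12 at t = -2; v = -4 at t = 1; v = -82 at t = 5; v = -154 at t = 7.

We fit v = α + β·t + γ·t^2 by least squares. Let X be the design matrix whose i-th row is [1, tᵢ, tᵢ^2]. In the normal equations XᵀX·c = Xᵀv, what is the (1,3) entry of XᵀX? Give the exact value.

Row 1 ↔ basis 1, column 3 ↔ basis t^2, so (XᵀX)_{1,3} = Σᵢ t^2 = (1)·(9) + (1)·(4) + (1)·(1) + (1)·(25) + (1)·(49) = 88.

88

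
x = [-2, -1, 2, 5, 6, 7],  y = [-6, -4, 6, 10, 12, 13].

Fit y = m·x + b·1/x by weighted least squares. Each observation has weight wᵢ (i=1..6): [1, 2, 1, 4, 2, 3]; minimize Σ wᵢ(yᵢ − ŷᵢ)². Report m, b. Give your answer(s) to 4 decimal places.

m = 1.8692, b = 2.6190

Normal-equation sums: Σwᵢ·x·x = 329, Σwᵢ·x·1/x = 13, Σwᵢ·1/x·1/x = 30614/11025.
Moment sums: Σwᵢ·x·y = 649, Σwᵢ·1/x·y = 221/7.
AᵀWA·[m, b]ᵀ = AᵀWy becomes [[329, 13]; [13, 30614/11025]]·[m, b]ᵀ = [649, 221/7]ᵀ.
det = 329·(30614/11025) − 13² = 1172683/1575.
m = (649·(30614/11025) − 13·(221/7))/(1172683/1575) = 15343511/8208781; b = (329·(221/7) − 13·649)/(1172683/1575) = 3071250/1172683.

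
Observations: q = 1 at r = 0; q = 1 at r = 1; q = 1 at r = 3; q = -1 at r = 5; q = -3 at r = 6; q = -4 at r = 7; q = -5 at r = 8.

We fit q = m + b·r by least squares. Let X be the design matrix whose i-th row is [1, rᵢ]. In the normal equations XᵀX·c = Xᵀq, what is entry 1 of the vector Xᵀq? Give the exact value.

-10

Entry 1 ↔ basis 1, so (Xᵀq)_{1} = Σᵢ qᵢ = (1)·(1) + (1)·(1) + (1)·(1) + (1)·(-1) + (1)·(-3) + (1)·(-4) + (1)·(-5) = -10.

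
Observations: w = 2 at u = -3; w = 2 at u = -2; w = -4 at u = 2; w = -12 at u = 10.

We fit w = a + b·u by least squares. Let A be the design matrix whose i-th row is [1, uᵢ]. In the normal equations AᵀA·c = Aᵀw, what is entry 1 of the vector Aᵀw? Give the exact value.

Entry 1 ↔ basis 1, so (Aᵀw)_{1} = Σᵢ wᵢ = (1)·(2) + (1)·(2) + (1)·(-4) + (1)·(-12) = -12.

-12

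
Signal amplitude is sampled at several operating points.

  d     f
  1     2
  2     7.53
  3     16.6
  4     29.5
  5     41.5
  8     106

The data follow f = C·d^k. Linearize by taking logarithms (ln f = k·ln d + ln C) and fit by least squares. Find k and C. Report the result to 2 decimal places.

k = 1.91, C = 2.02

Linearized form: ln f = k·ln d + ln C. From the 6 transformed points,
Σln d = 6.8669, Σ(ln d)² = 10.5236, Σln f = 17.2950, Σln d·ln f = 24.8712.
Equations: 10.5236·k + 6.8669·ln C = 24.8712;  6.8669·k + 6·ln C = 17.2950.
Solving (det = 15.9867): k = 1.90558, ln C = 0.70158, so C = exp(0.70158) = 2.01694.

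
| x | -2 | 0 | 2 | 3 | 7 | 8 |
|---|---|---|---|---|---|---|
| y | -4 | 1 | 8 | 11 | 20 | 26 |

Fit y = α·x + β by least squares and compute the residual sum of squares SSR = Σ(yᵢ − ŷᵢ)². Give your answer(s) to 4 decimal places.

With design matrix A, AᵀA = [[130, 18]; [18, 6]] and Aᵀy = [405, 62]ᵀ.
Determinant 130·6 − 18² = 456.
α = (405·6 − 18·62)/456 = 219/76; β = (130·62 − 18·405)/456 = 385/228.
Residuals: 17/228, -157/228, 125/228, 2/3, -106/57, 287/228; SSR = 1429/228.

SSR = 6.2675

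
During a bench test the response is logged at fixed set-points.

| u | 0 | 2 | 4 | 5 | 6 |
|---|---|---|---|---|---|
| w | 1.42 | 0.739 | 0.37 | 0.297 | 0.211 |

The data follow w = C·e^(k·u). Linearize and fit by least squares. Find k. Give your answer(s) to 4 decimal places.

With ln wᵢ as the transformed response and uᵢ as the regressor:
Σu = 17.0000, Σ(u)² = 81.0000, Σln w = -3.7160, Σu·ln w = -19.9874.
Equations: 81.0000·k + 17.0000·ln C = -19.9874;  17.0000·k + 5·ln C = -3.7160.
Solving (det = 116.0000): k = -0.31694, ln C = 0.33442.

k = -0.3169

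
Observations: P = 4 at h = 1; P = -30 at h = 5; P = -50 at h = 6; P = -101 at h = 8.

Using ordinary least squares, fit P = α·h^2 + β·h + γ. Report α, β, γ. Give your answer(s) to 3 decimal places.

From the data, Σh^2·h^2 = 6018, Σh^2·h = 854, Σh^2 = 126, Σh·h = 126, Σh = 20, Σ1 = 4.
And Σh^2·P = -9010, Σh·P = -1254, ΣP = -177.
Normal equations: [[6018, 854, 126]; [854, 126, 20]; [126, 20, 4]]·[α, β, γ]ᵀ = [-9010, -1254, -177]ᵀ.
Inverting the 3×3 Gram matrix, [α, β, γ]ᵀ = [-6641/3098, 13247/3098, 2935/1549]ᵀ.

α = -2.144, β = 4.276, γ = 1.895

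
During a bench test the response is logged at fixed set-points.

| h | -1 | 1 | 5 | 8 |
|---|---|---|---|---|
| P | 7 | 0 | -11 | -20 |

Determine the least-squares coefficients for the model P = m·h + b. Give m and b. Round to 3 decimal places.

Sums needed: Σh·h = 91, Σh = 13, Σ1 = 4.
Moment sums: Σh·P = -222, ΣP = -24.
Determinant 91·4 − 13² = 195.
m = ((-222)·4 − 13·(-24))/195 = -192/65; b = (91·(-24) − 13·(-222))/195 = 18/5.

m = -2.954, b = 3.600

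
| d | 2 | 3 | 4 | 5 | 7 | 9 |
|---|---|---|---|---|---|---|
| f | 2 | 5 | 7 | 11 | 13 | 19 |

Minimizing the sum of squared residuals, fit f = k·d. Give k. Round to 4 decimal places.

k = 1.9783

Normal-equation sums: Σd·d = 184.
Moment sums: Σd·f = 364.
XᵀX·[k]ᵀ = Xᵀf becomes [[184]]·[k]ᵀ = [364]ᵀ.
Hence k = 364 / 184 ≈ 1.97826.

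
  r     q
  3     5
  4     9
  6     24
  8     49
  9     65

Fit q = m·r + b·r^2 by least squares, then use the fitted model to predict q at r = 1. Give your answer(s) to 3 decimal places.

Forming MᵀM = [[206, 1548]; [1548, 12290]] and Mᵀq = [1172, 9454]ᵀ gives MᵀM·[m, b]ᵀ = Mᵀq.
det = 206·12290 − 1548² = 135436.
m = (1172·12290 − 1548·9454)/135436 = -57728/33859; b = (206·9454 − 1548·1172)/135436 = 33317/33859.
At r = 1: q̂ = (-57728/33859)·(1) + (33317/33859)·(1) = -24411/33859.

q̂ = -0.721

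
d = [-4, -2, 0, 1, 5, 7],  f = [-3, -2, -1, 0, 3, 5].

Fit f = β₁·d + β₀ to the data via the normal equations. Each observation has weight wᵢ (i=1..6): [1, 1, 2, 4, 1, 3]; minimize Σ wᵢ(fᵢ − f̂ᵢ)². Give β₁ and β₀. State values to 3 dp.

The normal equations are: 196·β₁ + 24·β₀ = 136;  24·β₁ + 12·β₀ = 11.
(Σwᵢ·d·d = 196, Σwᵢ·d = 24, Σwᵢ·1 = 12, Σwᵢ·d·f = 136, Σwᵢ·f = 11.)
det = 196·12 − 24² = 1776.
β₁ = (136·12 − 24·11)/1776 = 57/74; β₀ = (196·11 − 24·136)/1776 = -277/444.

β₁ = 0.770, β₀ = -0.624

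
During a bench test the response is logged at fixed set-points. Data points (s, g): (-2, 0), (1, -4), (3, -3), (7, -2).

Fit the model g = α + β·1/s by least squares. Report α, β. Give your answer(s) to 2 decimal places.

Setting ∂/∂α … = 0 gives: 4·α + (41/42)·β = -9;  (41/42)·α + (2437/1764)·β = -37/7.
(Σ1 = 4, Σ1/s = 41/42, Σ1/s·1/s = 2437/1764, Σg = -9, Σ1/s·g = -37/7.)
Eliminating β: (2437/1764)·(row 1) − (41/42)·(row 2) gives (2689/588)·α = (2437/1764)·(-9) − (41/42)·(-37/7) = -611/84, so α = -4277/2689.
Then β = ((-37/7) − (41/42)·(-4277/2689))/(2437/1764) = -7266/2689.

α = -1.59, β = -2.70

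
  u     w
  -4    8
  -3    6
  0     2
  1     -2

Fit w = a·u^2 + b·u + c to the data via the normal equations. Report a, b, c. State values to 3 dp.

a = -0.250, b = -2.574, c = 1.265

From the data, Σu^2·u^2 = 338, Σu^2·u = -90, Σu^2 = 26, Σu·u = 26, Σu = -6, Σ1 = 4.
Moment sums: Σu^2·w = 180, Σu·w = -52, Σw = 14.
So MᵀM·[a, b, c]ᵀ = Mᵀw: [[338, -90, 26]; [-90, 26, -6]; [26, -6, 4]]·[a, b, c]ᵀ = [180, -52, 14]ᵀ.
Solving the 3×3 system (Gaussian elimination) gives a = -1/4, b = -175/68, c = 43/34.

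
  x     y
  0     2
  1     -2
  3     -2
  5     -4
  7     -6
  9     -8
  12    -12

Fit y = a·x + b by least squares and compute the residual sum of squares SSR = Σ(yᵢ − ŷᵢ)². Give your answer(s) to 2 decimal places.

The normal system MᵀM·[a, b]ᵀ = Mᵀy is [[309, 37]; [37, 7]]·[a, b]ᵀ = [-286, -32]ᵀ.
Eliminating b: 7·(row 1) − 37·(row 2) gives 794·a = 7·(-286) − 37·(-32) = -818, so a = -409/397.
Then b = ((-32) − 37·(-409/397))/7 = 347/397.
Residuals: 447/397, -732/397, 86/397, 110/397, 134/397, 158/397, -203/397; SSR = 2114/397.

SSR = 5.32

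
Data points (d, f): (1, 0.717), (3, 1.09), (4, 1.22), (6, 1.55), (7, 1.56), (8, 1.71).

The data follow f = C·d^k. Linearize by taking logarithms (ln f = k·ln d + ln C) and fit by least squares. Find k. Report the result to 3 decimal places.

Taking logs, ln f = k·ln d + ln C, so regress ln f on ln d.
Σln d = 8.3020, Σ(ln d)² = 14.4498, Σln f = 1.3718, Σln d·ln f = 3.1365.
Equations: 14.4498·k + 8.3020·ln C = 3.1365;  8.3020·k + 6·ln C = 1.3718.
Solving (det = 17.7753): k = 0.41802, ln C = -0.34978.

k = 0.418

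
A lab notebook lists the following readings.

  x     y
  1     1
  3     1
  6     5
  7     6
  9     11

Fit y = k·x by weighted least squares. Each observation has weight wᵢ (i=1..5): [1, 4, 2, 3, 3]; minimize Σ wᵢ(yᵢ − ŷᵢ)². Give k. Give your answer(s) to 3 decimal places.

MᵀWM·[k]ᵀ = MᵀWy reads: 499·k = 496.
k = 496/499 = 0.993988.

k = 0.994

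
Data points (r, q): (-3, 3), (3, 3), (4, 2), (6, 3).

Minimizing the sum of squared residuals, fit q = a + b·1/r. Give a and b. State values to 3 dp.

a = 2.806, b = -0.542

Setting ∂/∂a … = 0 gives: 4·a + (5/12)·b = 11;  (5/12)·a + (5/16)·b = 1.
det = 4·(5/16) − (5/12)² = 155/144.
a = (11·(5/16) − (5/12)·1)/(155/144) = 87/31; b = (4·1 − (5/12)·11)/(155/144) = -84/155.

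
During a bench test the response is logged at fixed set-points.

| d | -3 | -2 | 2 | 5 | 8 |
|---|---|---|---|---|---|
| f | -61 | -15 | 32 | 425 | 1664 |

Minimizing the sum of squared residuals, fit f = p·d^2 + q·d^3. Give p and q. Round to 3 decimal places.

Sums needed: Σd^2·d^2 = 4834, Σd^2·d^3 = 35650, Σd^3·d^3 = 278626.
Moment sums: Σd^2·f = 116640, Σd^3·f = 907116.
Normal equations: [[4834, 35650]; [35650, 278626]]·[p, q]ᵀ = [116640, 907116]ᵀ.
det = 4834·278626 − 35650² = 75955584.
p = (116640·278626 − 35650·907116)/75955584 = 6677135/3164816; q = (4834·907116 − 35650·116640)/75955584 = 9449281/3164816.

p = 2.110, q = 2.986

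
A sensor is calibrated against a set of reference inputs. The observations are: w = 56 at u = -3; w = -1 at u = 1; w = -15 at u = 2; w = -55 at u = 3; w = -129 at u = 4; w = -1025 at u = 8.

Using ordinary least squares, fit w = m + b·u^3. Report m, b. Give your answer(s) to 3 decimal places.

m = 0.512, b = -2.004

Sums needed: Σ1 = 6, Σu^3 = 585, Σu^3·u^3 = 267763.
For Aᵀw: Σw = -1169, Σu^3·w = -536174.
Normal equations: [[6, 585]; [585, 267763]]·[m, b]ᵀ = [-1169, -536174]ᵀ.
Eliminating b: 267763·(row 1) − 585·(row 2) gives 1264353·m = 267763·(-1169) − 585·(-536174) = 646843, so m = 646843/1264353.
Then b = ((-536174) − 585·(646843/1264353))/267763 = -844393/421451.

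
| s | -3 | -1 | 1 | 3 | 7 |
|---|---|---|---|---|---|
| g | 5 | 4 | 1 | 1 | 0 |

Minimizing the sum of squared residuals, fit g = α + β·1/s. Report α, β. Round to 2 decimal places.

α = 2.26, β = -2.08

Compute the Gram sums: Σ1 = 5, Σ1/s = 1/7, Σ1/s·1/s = 989/441.
Moment sums: Σg = 11, Σ1/s·g = -13/3.
So XᵀX·[α, β]ᵀ = Xᵀg: [[5, 1/7]; [1/7, 989/441]]·[α, β]ᵀ = [11, -13/3]ᵀ.
Eliminating β: (989/441)·(row 1) − (1/7)·(row 2) gives (4936/441)·α = (989/441)·11 − (1/7)·(-13/3) = 11152/441, so α = 1394/617.
Then β = ((-13/3) − (1/7)·(1394/617))/(989/441) = -1281/617.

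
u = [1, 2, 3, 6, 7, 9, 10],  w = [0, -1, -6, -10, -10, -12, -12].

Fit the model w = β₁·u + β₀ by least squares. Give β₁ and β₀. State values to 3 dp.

Forming AᵀA = [[280, 38]; [38, 7]] and Aᵀw = [-378, -51]ᵀ gives AᵀA·[β₁, β₀]ᵀ = Aᵀw.
Eliminating β₀: 7·(row 1) − 38·(row 2) gives 516·β₁ = 7·(-378) − 38·(-51) = -708, so β₁ = -59/43.
Then β₀ = ((-51) − 38·(-59/43))/7 = 7/43.

β₁ = -1.372, β₀ = 0.163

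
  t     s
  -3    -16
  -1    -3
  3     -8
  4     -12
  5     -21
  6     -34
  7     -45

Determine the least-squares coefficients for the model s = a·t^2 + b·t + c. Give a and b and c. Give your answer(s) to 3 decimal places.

a = -1.123, b = 1.494, c = -1.069

From the data, Σt^2·t^2 = 4741, Σt^2·t = 747, Σt^2 = 145, Σt·t = 145, Σt = 21, Σ1 = 7.
For Aᵀs: Σt^2·s = -4365, Σt·s = -645, Σs = -139.
So AᵀA·[a, b, c]ᵀ = Aᵀs: [[4741, 747, 145]; [747, 145, 21]; [145, 21, 7]]·[a, b, c]ᵀ = [-4365, -645, -139]ᵀ.
Row-reducing yields a = -88712/78969, b = 39322/26323, c = -84391/78969.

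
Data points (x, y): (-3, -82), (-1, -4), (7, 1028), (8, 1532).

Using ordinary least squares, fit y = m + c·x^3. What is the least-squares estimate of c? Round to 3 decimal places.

c = 2.996

The normal equations are: 4·m + 827·c = 2474;  827·m + 380523·c = 1139206.
Δ = 4·380523 − 827² = 838163.
m = (2474·380523 − 827·1139206)/838163 = -709460/838163; c = (4·1139206 − 827·2474)/838163 = 2510826/838163.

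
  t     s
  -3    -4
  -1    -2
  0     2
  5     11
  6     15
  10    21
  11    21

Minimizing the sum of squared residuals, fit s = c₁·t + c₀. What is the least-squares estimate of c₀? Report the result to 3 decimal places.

The normal equations are: 292·c₁ + 28·c₀ = 600;  28·c₁ + 7·c₀ = 64.
Determinant 292·7 − 28² = 1260.
c₁ = (600·7 − 28·64)/1260 = 86/45; c₀ = (292·64 − 28·600)/1260 = 472/315.

c₀ = 1.498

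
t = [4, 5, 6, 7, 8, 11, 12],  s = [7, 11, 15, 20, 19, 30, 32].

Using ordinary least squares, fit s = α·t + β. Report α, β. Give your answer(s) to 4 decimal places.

α = 3.0612, β = -4.0346

Normal-equation sums: Σt·t = 455, Σt = 53, Σ1 = 7.
Moment sums: Σt·s = 1179, Σs = 134.
Normal equations: [[455, 53]; [53, 7]]·[α, β]ᵀ = [1179, 134]ᵀ.
det = 455·7 − 53² = 376.
α = (1179·7 − 53·134)/376 = 1151/376; β = (455·134 − 53·1179)/376 = -1517/376.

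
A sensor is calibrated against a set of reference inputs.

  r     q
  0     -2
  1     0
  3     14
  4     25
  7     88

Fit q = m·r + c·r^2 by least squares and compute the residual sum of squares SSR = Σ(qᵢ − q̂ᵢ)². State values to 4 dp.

SSR = 5.3200

The normal equations are: 75·m + 435·c = 758;  435·m + 2739·c = 4838.
(Σr·r = 75, Σr·r^2 = 435, Σr^2·r^2 = 2739, Σr·q = 758, Σr^2·q = 4838.)
Eliminating c: 2739·(row 1) − 435·(row 2) gives 16200·m = 2739·758 − 435·4838 = -28368, so m = -394/225.
Then c = (4838 − 435·(-394/225))/2739 = 92/45.
Residuals: -2, -22/75, 64/75, -53/75, 2/25; SSR = 133/25.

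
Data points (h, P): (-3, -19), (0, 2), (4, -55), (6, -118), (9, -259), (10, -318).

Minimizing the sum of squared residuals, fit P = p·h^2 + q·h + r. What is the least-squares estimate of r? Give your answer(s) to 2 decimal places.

Sums needed: Σh^2·h^2 = 18194, Σh^2·h = 1982, Σh^2 = 242, Σh·h = 242, Σh = 26, Σ1 = 6.
And Σh^2·P = -58078, Σh·P = -6382, ΣP = -767.
Row-reducing yields p = -163991/54900, q = -4591/2196, r = 7801/4575.

r = 1.71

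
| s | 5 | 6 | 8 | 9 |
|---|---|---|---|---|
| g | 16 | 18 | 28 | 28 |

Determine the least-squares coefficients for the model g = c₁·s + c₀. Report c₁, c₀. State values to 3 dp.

c₁ = 3.400, c₀ = -1.300

Compute the Gram sums: Σs·s = 206, Σs = 28, Σ1 = 4.
Moment sums: Σs·g = 664, Σg = 90.
Normal equations: [[206, 28]; [28, 4]]·[c₁, c₀]ᵀ = [664, 90]ᵀ.
Determinant 206·4 − 28² = 40.
c₁ = (664·4 − 28·90)/40 = 17/5; c₀ = (206·90 − 28·664)/40 = -13/10.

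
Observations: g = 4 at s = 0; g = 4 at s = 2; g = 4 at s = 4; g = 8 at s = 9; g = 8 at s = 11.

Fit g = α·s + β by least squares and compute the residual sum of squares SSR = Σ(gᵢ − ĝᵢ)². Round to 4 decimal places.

SSR = 2.2120

With design matrix X, XᵀX = [[222, 26]; [26, 5]] and Xᵀg = [184, 28]ᵀ.
Eliminating β: 5·(row 1) − 26·(row 2) gives 434·α = 5·184 − 26·28 = 192, so α = 96/217.
Then β = (28 − 26·(96/217))/5 = 716/217.
Residuals: 152/217, -40/217, -232/217, 156/217, -36/217; SSR = 480/217.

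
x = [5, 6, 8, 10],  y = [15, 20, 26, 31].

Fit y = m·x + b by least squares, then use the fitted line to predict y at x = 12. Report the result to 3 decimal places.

From the data, Σx·x = 225, Σx = 29, Σ1 = 4.
Moment sums: Σx·y = 713, Σy = 92.
Normal equations: [[225, 29]; [29, 4]]·[m, b]ᵀ = [713, 92]ᵀ.
Determinant 225·4 − 29² = 59.
m = (713·4 − 29·92)/59 = 184/59; b = (225·92 − 29·713)/59 = 23/59.
At x = 12: ŷ = (184/59)·(12) + (23/59)·(1) = 2231/59.

ŷ = 37.814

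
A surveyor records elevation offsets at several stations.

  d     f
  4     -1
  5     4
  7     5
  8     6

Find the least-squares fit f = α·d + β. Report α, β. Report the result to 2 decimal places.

α = 1.50, β = -5.50

Entries of AᵀA: Σd·d = 154, Σd = 24, Σ1 = 4.
And Σd·f = 99, Σf = 14.
Normal equations: [[154, 24]; [24, 4]]·[α, β]ᵀ = [99, 14]ᵀ.
Eliminating β: 4·(row 1) − 24·(row 2) gives 40·α = 4·99 − 24·14 = 60, so α = 3/2.
Then β = (14 − 24·(3/2))/4 = -11/2.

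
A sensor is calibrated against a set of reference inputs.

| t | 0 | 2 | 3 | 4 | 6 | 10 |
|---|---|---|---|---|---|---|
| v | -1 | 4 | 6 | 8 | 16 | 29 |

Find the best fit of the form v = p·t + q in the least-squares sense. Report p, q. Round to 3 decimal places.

From the data, Σt·t = 165, Σt = 25, Σ1 = 6.
And Σt·v = 444, Σv = 62.
XᵀX·[p, q]ᵀ = Xᵀv becomes [[165, 25]; [25, 6]]·[p, q]ᵀ = [444, 62]ᵀ.
det = 165·6 − 25² = 365.
p = (444·6 − 25·62)/365 = 1114/365; q = (165·62 − 25·444)/365 = -174/73.

p = 3.052, q = -2.384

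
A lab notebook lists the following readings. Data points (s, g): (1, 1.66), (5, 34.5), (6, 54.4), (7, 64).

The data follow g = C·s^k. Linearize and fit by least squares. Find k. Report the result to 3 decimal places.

Taking logs, ln g = k·ln s + ln C, so regress ln g on ln s.
XᵀX = [[9.5873, 5.3471]; [5.3471, 4]], rhs = [20.9523, 12.2030]ᵀ  (here Σln s = 5.3471, Σ(ln s)² = 9.5873, Σln g = 12.2030, Σln s·ln g = 20.9523).
Δ = 9.5873·4 − (5.3471)² = 9.7575; k = (20.9523·4 − 5.3471·12.2030)/9.7575 = 1.90195, ln C = (9.5873·12.2030 − 5.3471·20.9523)/9.7575 = 0.50827.

k = 1.902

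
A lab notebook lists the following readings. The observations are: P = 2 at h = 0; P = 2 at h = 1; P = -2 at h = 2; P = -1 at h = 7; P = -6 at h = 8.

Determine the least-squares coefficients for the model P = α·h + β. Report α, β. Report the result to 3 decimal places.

With design matrix X, XᵀX = [[118, 18]; [18, 5]] and XᵀP = [-57, -5]ᵀ.
Eliminating β: 5·(row 1) − 18·(row 2) gives 266·α = 5·(-57) − 18·(-5) = -195, so α = -195/266.
Then β = ((-5) − 18·(-195/266))/5 = 218/133.

α = -0.733, β = 1.639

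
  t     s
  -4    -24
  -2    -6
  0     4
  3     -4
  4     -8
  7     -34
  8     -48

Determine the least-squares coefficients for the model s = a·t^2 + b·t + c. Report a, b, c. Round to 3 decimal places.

Setting ∂/∂a … = 0 gives: 7106·a + 874·b + 158·c = -5310;  874·a + 158·b + 16·c = -558;  158·a + 16·b + 7·c = -120.
Inverting the 3×3 Gram matrix, [a, b, c]ᵀ = [-9939/9730, 96219/48650, 33879/24325]ᵀ.

a = -1.021, b = 1.978, c = 1.393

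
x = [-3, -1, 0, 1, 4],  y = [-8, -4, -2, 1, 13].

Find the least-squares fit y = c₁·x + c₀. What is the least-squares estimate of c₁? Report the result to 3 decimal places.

Compute the Gram sums: Σx·x = 27, Σx = 1, Σ1 = 5.
For Mᵀy: Σx·y = 81, Σy = 0.
Determinant 27·5 − 1² = 134.
c₁ = (81·5 − 1·0)/134 = 405/134; c₀ = (27·0 − 1·81)/134 = -81/134.

c₁ = 3.022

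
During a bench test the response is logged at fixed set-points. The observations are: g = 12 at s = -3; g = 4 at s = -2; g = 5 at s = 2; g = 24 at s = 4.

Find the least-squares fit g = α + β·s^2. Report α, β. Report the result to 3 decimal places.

α = -2.116, β = 1.620

From the data, Σ1 = 4, Σs^2 = 33, Σs^2·s^2 = 369.
Moment sums: Σg = 45, Σs^2·g = 528.
Normal equations: [[4, 33]; [33, 369]]·[α, β]ᵀ = [45, 528]ᵀ.
Δ = 4·369 − 33² = 387.
α = (45·369 − 33·528)/387 = -91/43; β = (4·528 − 33·45)/387 = 209/129.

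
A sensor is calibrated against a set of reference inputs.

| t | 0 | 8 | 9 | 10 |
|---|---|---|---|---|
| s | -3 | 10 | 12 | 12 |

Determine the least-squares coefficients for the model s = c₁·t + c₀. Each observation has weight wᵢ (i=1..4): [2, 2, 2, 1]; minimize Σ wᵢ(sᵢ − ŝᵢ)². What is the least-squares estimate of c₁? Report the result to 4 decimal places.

c₁ = 1.6020

Forming MᵀWM = [[390, 44]; [44, 7]] and MᵀWs = [496, 50]ᵀ gives MᵀWM·[c₁, c₀]ᵀ = MᵀWs.
Eliminating c₀: 7·(row 1) − 44·(row 2) gives 794·c₁ = 7·496 − 44·50 = 1272, so c₁ = 636/397.
Then c₀ = (50 − 44·(636/397))/7 = -1162/397.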